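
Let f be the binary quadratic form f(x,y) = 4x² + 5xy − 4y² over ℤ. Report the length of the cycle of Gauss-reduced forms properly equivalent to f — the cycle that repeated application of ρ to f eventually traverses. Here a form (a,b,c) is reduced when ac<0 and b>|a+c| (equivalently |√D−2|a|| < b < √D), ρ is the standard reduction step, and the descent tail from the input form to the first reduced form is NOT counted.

D = 89, ⌊√D⌋ = 9
river: ρ → (-4,3,5)
river: ρ → (5,7,-2)
river: ρ → (-2,9,1)
river: ρ → (1,9,-2)
river: ρ → (-2,7,5)
river: ρ → (5,3,-4)
river: ρ → (-4,5,4)
river: ρ → (4,3,-5)
river: ρ → (-5,7,2)
river: ρ → (2,9,-1)
river: ρ → (-1,9,2)
river: ρ → (2,7,-5)
river: ρ → (-5,3,4)
river: ρ → (4,5,-4)
ρ-cycle length = 14 (tail of 0 descent steps not counted)

14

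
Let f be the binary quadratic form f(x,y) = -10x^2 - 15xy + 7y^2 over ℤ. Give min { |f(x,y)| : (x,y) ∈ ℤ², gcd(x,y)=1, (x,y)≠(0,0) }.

descent: ρ → (7,15,-10)  [lands on river]
river: ρ → (-10,5,12)
river: ρ → (12,19,-3)
river: ρ → (-3,17,18)
river: ρ → (18,19,-2)
river: ρ → (-2,21,8)
river: ρ → (8,11,-12)
river: ρ → (-12,13,7)
closes: descent 1, river 8
min |a| on river = 2

2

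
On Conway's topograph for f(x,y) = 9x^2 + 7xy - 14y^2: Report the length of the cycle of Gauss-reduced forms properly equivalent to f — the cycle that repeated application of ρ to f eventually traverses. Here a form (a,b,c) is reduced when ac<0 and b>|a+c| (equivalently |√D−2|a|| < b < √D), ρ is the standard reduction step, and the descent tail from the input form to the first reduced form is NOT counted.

D = 553, ⌊√D⌋ = 23
river: ρ → (-14,21,2)
river: ρ → (2,23,-3)
river: ρ → (-3,19,16)
river: ρ → (16,13,-6)
river: ρ → (-6,23,1)
river: ρ → (1,23,-6)
river: ρ → (-6,13,16)
river: ρ → (16,19,-3)
river: ρ → (-3,23,2)
river: ρ → (2,21,-14)
river: ρ → (-14,7,9)
river: ρ → (9,11,-12)
river: ρ → (-12,13,8)
river: ρ → (8,19,-6)
river: ρ → (-6,17,11)
river: ρ → (11,5,-12)
river: ρ → (-12,19,4)
river: ρ → (4,21,-7)
river: ρ → (-7,21,4)
river: ρ → (4,19,-12)
river: ρ → (-12,5,11)
river: ρ → (11,17,-6)
river: ρ → (-6,19,8)
river: ρ → (8,13,-12)
river: ρ → (-12,11,9)
river: ρ → (9,7,-14)
ρ-cycle length = 26 (tail of 0 descent steps not counted)

26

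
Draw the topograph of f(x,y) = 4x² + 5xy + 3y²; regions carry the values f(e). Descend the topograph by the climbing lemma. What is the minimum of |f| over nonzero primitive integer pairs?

translate: b→-3 (≡5 mod 8), so (4,5,3)→(4,-3,2)
flip: (4,-3,2)→(2,3,4)
translate: b→-1 (≡3 mod 4), so (2,3,4)→(2,-1,3)
reduced (well bottom): (2,-1,3) with a≤c, −a<b≤a
well minimum = a = 2

2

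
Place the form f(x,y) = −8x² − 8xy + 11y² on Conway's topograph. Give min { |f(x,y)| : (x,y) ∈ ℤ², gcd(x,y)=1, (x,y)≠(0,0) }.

descent: ρ → (11,8,-8)  [lands on river]
river: ρ → (-8,8,11)
river: ρ → (11,14,-5)
river: ρ → (-5,16,8)
river: ρ → (8,16,-5)
river: ρ → (-5,14,11)
closes: descent 1, river 6
min |a| on river = 5

5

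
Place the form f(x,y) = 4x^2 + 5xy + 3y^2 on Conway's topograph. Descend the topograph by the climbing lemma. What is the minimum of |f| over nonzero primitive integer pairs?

translate: b→-3 (≡5 mod 8), so (4,5,3)→(4,-3,2)
flip: (4,-3,2)→(2,3,4)
translate: b→-1 (≡3 mod 4), so (2,3,4)→(2,-1,3)
reduced (well bottom): (2,-1,3) with a≤c, −a<b≤a
well minimum = a = 2

2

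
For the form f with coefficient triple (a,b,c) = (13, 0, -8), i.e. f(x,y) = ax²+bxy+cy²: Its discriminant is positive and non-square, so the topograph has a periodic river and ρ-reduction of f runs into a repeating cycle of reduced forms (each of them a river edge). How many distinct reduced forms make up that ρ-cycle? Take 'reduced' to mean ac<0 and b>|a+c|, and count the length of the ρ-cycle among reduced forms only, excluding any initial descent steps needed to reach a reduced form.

D = 416, ⌊√D⌋ = 20
descent: ρ → (-8,16,5)  [lands on river]
river: ρ → (5,14,-11)
river: ρ → (-11,8,8)
river: ρ → (8,8,-11)
river: ρ → (-11,14,5)
river: ρ → (5,16,-8)
ρ-cycle length = 6 (tail of 1 descent step not counted)

6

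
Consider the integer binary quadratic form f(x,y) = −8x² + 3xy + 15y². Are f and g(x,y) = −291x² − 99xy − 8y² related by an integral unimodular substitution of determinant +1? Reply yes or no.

D₁ = 489, D₂ = 489
river cycle of f (length 22): (-8, 19, 4), (4, 21, -3), (-3, 21, 4), (4, 19, -8), (-8, 13, 10), (10, 7, -11), (-11, 15, 6), (6, 21, -2), (-2, 19, 16), (16, 13, -5), … (12 more)
river cycle of g (length 22): (-8, 19, 4), (4, 21, -3), (-3, 21, 4), (4, 19, -8), (-8, 13, 10), (10, 7, -11), (-11, 15, 6), (6, 21, -2), (-2, 19, 16), (16, 13, -5), … (12 more)
cycles coincide ⇒ equivalent

yes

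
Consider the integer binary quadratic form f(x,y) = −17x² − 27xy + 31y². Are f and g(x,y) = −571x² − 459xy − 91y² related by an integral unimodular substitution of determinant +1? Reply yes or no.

D₁ = 2837, D₂ = 2837
river cycle of f (length 30): (31, 27, -17), (-17, 41, 17), (17, 27, -31), (-31, 35, 13), (13, 43, -19), (-19, 33, 23), (23, 13, -29), (-29, 45, 7), (7, 53, -1), (-1, 53, 7), … (20 more)
river cycle of g (length 30): (-13, 35, 31), (31, 27, -17), (-17, 41, 17), (17, 27, -31), (-31, 35, 13), (13, 43, -19), (-19, 33, 23), (23, 13, -29), (-29, 45, 7), (7, 53, -1), … (20 more)
cycles coincide ⇒ equivalent

yes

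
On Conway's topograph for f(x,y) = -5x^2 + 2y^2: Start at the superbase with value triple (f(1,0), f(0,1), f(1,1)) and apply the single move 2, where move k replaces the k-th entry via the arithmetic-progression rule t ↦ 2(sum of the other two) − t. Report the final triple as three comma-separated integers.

start (-5,2,-3) = (f(1,0),f(0,1),f(1,1))
replace slot 2: 2·((-5)+(-3)) − 2 = -18 → (-5,-18,-3)

-5,-18,-3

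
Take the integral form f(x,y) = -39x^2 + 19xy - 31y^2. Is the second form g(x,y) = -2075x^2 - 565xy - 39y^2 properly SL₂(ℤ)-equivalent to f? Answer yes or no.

D₁ = -4475, D₂ = -4475
f is negative-definite; reduce −f:
−f: flip: (39,-19,31)→(31,19,39)
−f: reduced (well bottom): (31,19,39) with a≤c, −a<b≤a
flip sign back: reduced form of f is (-31,-19,-39)
g is negative-definite; reduce −g:
−g: flip: (2075,565,39)→(39,-565,2075)
−g: translate: b→-19 (≡-565 mod 78), so (39,-565,2075)→(39,-19,31)
−g: flip: (39,-19,31)→(31,19,39)
−g: reduced (well bottom): (31,19,39) with a≤c, −a<b≤a
flip sign back: reduced form of g is (-31,-19,-39)
reduced forms (-31, -19, -39) vs (-31, -19, -39) ⇒ equivalent

yes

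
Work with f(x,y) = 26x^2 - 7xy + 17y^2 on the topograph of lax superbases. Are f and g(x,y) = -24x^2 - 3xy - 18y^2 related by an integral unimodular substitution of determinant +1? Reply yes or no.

D₁ = -1719, D₂ = -1719
f: flip: (26,-7,17)→(17,7,26)
f: reduced (well bottom): (17,7,26) with a≤c, −a<b≤a
g is negative-definite; reduce −g:
−g: flip: (24,3,18)→(18,-3,24)
−g: reduced (well bottom): (18,-3,24) with a≤c, −a<b≤a
flip sign back: reduced form of g is (-18,3,-24)
reduced forms (17, 7, 26) vs (-18, 3, -24) ⇒ inequivalent

no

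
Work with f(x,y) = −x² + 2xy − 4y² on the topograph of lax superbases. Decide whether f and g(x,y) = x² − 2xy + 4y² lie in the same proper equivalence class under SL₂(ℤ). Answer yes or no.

D₁ = -12, D₂ = -12
f is negative-definite; reduce −f:
−f: translate: b→0 (≡-2 mod 2), so (1,-2,4)→(1,0,3)
−f: reduced (well bottom): (1,0,3) with a≤c, −a<b≤a
flip sign back: reduced form of f is (-1,0,-3)
g: translate: b→0 (≡-2 mod 2), so (1,-2,4)→(1,0,3)
g: reduced (well bottom): (1,0,3) with a≤c, −a<b≤a
reduced forms (-1, 0, -3) vs (1, 0, 3) ⇒ inequivalent

no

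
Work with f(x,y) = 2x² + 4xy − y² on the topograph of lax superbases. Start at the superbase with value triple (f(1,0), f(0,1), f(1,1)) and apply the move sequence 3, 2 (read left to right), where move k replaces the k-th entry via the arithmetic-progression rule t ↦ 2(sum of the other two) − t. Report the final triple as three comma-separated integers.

start (2,-1,5) = (f(1,0),f(0,1),f(1,1))
replace slot 3: 2·(2+(-1)) − 5 = -3 → (2,-1,-3)
replace slot 2: 2·(2+(-3)) − (-1) = -1 → (2,-1,-3)

2,-1,-3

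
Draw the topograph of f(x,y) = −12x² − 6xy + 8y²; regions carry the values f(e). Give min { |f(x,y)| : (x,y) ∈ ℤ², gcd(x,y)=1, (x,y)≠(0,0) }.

descent: ρ → (8,6,-12)  [lands on river]
river: ρ → (-12,18,2)
river: ρ → (2,18,-12)
river: ρ → (-12,6,8)
river: ρ → (8,10,-10)
river: ρ → (-10,10,8)
closes: descent 1, river 6
min |a| on river = 2

2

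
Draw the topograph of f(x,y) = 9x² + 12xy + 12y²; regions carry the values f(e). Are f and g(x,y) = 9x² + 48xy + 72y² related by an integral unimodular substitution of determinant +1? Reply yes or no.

D₁ = -288, D₂ = -288
f: translate: b→-6 (≡12 mod 18), so (9,12,12)→(9,-6,9)
f: flip: (9,-6,9)→(9,6,9)
f: reduced (well bottom): (9,6,9) with a≤c, −a<b≤a
g: translate: b→-6 (≡48 mod 18), so (9,48,72)→(9,-6,9)
g: flip: (9,-6,9)→(9,6,9)
g: reduced (well bottom): (9,6,9) with a≤c, −a<b≤a
reduced forms (9, 6, 9) vs (9, 6, 9) ⇒ equivalent

yes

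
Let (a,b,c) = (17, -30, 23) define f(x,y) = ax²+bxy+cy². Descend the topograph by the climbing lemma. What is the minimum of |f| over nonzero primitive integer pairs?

translate: b→4 (≡-30 mod 34), so (17,-30,23)→(17,4,10)
flip: (17,4,10)→(10,-4,17)
reduced (well bottom): (10,-4,17) with a≤c, −a<b≤a
well minimum = a = 10

10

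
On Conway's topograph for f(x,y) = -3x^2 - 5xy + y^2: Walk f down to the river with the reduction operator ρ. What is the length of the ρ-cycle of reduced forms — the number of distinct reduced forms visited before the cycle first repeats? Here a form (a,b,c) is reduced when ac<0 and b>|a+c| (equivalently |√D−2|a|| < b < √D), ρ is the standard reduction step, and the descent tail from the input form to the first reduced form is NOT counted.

D = 37, ⌊√D⌋ = 6
descent: ρ → (1,5,-3)  [lands on river]
river: ρ → (-3,1,3)
river: ρ → (3,5,-1)
river: ρ → (-1,5,3)
river: ρ → (3,1,-3)
river: ρ → (-3,5,1)
ρ-cycle length = 6 (tail of 1 descent step not counted)

6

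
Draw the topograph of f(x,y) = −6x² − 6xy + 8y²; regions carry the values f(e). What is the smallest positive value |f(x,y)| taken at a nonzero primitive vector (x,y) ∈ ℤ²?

descent: ρ → (8,6,-6)  [lands on river]
river: ρ → (-6,6,8)
river: ρ → (8,10,-4)
river: ρ → (-4,14,2)
river: ρ → (2,14,-4)
river: ρ → (-4,10,8)
closes: descent 1, river 6
min |a| on river = 2

2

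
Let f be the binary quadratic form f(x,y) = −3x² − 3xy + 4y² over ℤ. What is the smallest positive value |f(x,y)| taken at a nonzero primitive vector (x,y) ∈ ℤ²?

descent: ρ → (4,3,-3)  [lands on river]
river: ρ → (-3,3,4)
river: ρ → (4,5,-2)
river: ρ → (-2,7,1)
river: ρ → (1,7,-2)
river: ρ → (-2,5,4)
closes: descent 1, river 6
min |a| on river = 1

1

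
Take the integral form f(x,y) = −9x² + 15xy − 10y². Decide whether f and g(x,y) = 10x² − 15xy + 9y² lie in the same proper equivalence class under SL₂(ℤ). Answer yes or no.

D₁ = -135, D₂ = -135
f is negative-definite; reduce −f:
−f: translate: b→3 (≡-15 mod 18), so (9,-15,10)→(9,3,4)
−f: flip: (9,3,4)→(4,-3,9)
−f: reduced (well bottom): (4,-3,9) with a≤c, −a<b≤a
flip sign back: reduced form of f is (-4,3,-9)
g: translate: b→5 (≡-15 mod 20), so (10,-15,9)→(10,5,4)
g: flip: (10,5,4)→(4,-5,10)
g: translate: b→3 (≡-5 mod 8), so (4,-5,10)→(4,3,9)
g: reduced (well bottom): (4,3,9) with a≤c, −a<b≤a
reduced forms (-4, 3, -9) vs (4, 3, 9) ⇒ inequivalent

no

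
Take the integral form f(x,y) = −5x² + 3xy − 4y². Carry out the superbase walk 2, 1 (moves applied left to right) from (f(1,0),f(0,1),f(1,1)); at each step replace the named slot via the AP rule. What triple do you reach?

start (-5,-4,-6) = (f(1,0),f(0,1),f(1,1))
replace slot 2: 2·((-5)+(-6)) − (-4) = -18 → (-5,-18,-6)
replace slot 1: 2·((-18)+(-6)) − (-5) = -43 → (-43,-18,-6)

-43,-18,-6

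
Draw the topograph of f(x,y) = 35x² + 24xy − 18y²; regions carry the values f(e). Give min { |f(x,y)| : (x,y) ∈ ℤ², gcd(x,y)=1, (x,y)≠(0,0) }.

river: ρ → (-18,48,11)
river: ρ → (11,40,-34)
river: ρ → (-34,28,17)
river: ρ → (17,40,-22)
river: ρ → (-22,48,9)
river: ρ → (9,42,-37)
river: ρ → (-37,32,14)
river: ρ → (14,52,-7)
river: ρ → (-7,46,35)
river: ρ → (35,24,-18)
closes: descent 0, river 10
min |a| on river = 7

7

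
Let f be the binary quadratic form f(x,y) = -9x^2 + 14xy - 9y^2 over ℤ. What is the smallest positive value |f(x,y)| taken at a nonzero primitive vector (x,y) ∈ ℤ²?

translate: b→4 (≡-14 mod 18), so (9,-14,9)→(9,4,4)
flip: (9,4,4)→(4,-4,9)
translate: b→4 (≡-4 mod 8), so (4,-4,9)→(4,4,9)
reduced (well bottom): (4,4,9) with a≤c, −a<b≤a
well minimum |f| = |-4| = 4 (negative-definite)

4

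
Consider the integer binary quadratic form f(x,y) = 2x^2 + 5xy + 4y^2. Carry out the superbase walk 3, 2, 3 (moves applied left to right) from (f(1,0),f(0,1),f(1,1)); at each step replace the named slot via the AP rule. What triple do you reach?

start (2,4,11) = (f(1,0),f(0,1),f(1,1))
replace slot 3: 2·(2+4) − 11 = 1 → (2,4,1)
replace slot 2: 2·(2+1) − 4 = 2 → (2,2,1)
replace slot 3: 2·(2+2) − 1 = 7 → (2,2,7)

2,2,7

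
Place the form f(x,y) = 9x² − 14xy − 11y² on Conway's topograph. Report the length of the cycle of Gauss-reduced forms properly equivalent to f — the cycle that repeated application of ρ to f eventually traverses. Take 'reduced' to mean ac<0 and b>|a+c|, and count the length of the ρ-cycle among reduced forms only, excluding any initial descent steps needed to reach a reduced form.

D = 592, ⌊√D⌋ = 24
descent: ρ → (-11,14,9)  [lands on river]
river: ρ → (9,22,-3)
river: ρ → (-3,20,16)
river: ρ → (16,12,-7)
river: ρ → (-7,16,12)
river: ρ → (12,8,-11)
ρ-cycle length = 6 (tail of 1 descent step not counted)

6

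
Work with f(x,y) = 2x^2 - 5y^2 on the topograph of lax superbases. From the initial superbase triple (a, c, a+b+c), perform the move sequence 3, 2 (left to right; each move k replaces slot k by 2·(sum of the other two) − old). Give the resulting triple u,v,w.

start (2,-5,-3) = (f(1,0),f(0,1),f(1,1))
replace slot 3: 2·(2+(-5)) − (-3) = -3 → (2,-5,-3)
replace slot 2: 2·(2+(-3)) − (-5) = 3 → (2,3,-3)

2,3,-3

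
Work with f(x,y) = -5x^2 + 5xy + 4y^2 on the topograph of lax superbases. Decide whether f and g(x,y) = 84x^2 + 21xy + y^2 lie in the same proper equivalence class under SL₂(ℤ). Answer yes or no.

D₁ = 105, D₂ = 105
river cycle of f (length 6): (4, 3, -6), (-6, 9, 1), (1, 9, -6), (-6, 3, 4), (4, 5, -5), (-5, 5, 4)
river cycle of g (length 6): (1, 9, -6), (-6, 3, 4), (4, 5, -5), (-5, 5, 4), (4, 3, -6), (-6, 9, 1)
cycles coincide ⇒ equivalent

yes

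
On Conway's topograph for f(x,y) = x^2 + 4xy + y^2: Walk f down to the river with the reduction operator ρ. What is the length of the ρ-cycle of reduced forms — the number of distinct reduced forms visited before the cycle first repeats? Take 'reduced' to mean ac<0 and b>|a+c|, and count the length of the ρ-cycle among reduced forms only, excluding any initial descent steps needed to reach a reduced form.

D = 12, ⌊√D⌋ = 3
descent: ρ → (1,2,-2)  [lands on river]
river: ρ → (-2,2,1)
ρ-cycle length = 2 (tail of 1 descent step not counted)

2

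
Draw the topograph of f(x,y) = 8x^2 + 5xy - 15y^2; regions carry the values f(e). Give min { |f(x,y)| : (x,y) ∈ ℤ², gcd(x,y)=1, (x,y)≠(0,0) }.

descent: ρ → (-15,-5,8)
descent: ρ → (8,21,-2)  [lands on river]
river: ρ → (-2,19,18)
river: ρ → (18,17,-3)
river: ρ → (-3,19,12)
river: ρ → (12,5,-10)
river: ρ → (-10,15,7)
river: ρ → (7,13,-12)
river: ρ → (-12,11,8)
closes: descent 2, river 8
min |a| on river = 2

2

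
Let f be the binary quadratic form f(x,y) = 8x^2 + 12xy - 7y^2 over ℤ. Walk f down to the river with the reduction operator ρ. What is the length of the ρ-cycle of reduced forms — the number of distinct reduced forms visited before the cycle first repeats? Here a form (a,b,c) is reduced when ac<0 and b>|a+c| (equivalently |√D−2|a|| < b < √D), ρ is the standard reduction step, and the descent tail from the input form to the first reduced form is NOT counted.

D = 368, ⌊√D⌋ = 19
river: ρ → (-7,16,4)
river: ρ → (4,16,-7)
river: ρ → (-7,12,8)
river: ρ → (8,4,-11)
river: ρ → (-11,18,1)
river: ρ → (1,18,-11)
river: ρ → (-11,4,8)
river: ρ → (8,12,-7)
ρ-cycle length = 8 (tail of 0 descent steps not counted)

8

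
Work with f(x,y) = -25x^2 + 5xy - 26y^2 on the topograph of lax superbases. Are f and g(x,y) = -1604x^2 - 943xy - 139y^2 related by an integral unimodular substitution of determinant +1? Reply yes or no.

D₁ = -2575, D₂ = -2575
f is negative-definite; reduce −f:
−f: reduced (well bottom): (25,-5,26) with a≤c, −a<b≤a
flip sign back: reduced form of f is (-25,5,-26)
g is negative-definite; reduce −g:
−g: flip: (1604,943,139)→(139,-943,1604)
−g: translate: b→-109 (≡-943 mod 278), so (139,-943,1604)→(139,-109,26)
−g: flip: (139,-109,26)→(26,109,139)
−g: translate: b→5 (≡109 mod 52), so (26,109,139)→(26,5,25)
−g: flip: (26,5,25)→(25,-5,26)
−g: reduced (well bottom): (25,-5,26) with a≤c, −a<b≤a
flip sign back: reduced form of g is (-25,5,-26)
reduced forms (-25, 5, -26) vs (-25, 5, -26) ⇒ equivalent

yes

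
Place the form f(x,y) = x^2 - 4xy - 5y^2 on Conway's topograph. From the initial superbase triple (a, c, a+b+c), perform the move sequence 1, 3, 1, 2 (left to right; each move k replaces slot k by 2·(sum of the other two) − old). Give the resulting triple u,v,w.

start (1,-5,-8) = (f(1,0),f(0,1),f(1,1))
replace slot 1: 2·((-5)+(-8)) − 1 = -27 → (-27,-5,-8)
replace slot 3: 2·((-27)+(-5)) − (-8) = -56 → (-27,-5,-56)
replace slot 1: 2·((-5)+(-56)) − (-27) = -95 → (-95,-5,-56)
replace slot 2: 2·((-95)+(-56)) − (-5) = -297 → (-95,-297,-56)

-95,-297,-56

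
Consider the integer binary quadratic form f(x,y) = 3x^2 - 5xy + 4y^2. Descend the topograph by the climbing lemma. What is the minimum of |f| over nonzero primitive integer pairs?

translate: b→1 (≡-5 mod 6), so (3,-5,4)→(3,1,2)
flip: (3,1,2)→(2,-1,3)
reduced (well bottom): (2,-1,3) with a≤c, −a<b≤a
well minimum = a = 2

2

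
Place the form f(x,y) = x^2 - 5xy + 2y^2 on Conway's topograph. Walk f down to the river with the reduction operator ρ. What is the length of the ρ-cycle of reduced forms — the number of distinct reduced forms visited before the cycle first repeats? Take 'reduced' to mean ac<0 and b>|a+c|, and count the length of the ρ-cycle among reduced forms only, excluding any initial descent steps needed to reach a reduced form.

D = 17, ⌊√D⌋ = 4
descent: ρ → (2,1,-2)  [lands on river]
river: ρ → (-2,3,1)
river: ρ → (1,3,-2)
river: ρ → (-2,1,2)
river: ρ → (2,3,-1)
river: ρ → (-1,3,2)
ρ-cycle length = 6 (tail of 1 descent step not counted)

6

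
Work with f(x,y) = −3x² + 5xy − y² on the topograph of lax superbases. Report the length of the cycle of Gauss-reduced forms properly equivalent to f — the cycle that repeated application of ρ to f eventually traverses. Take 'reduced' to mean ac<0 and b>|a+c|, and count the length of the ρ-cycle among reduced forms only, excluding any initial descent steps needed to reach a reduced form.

D = 13, ⌊√D⌋ = 3
descent: ρ → (-1,3,1)  [lands on river]
river: ρ → (1,3,-1)
ρ-cycle length = 2 (tail of 1 descent step not counted)

2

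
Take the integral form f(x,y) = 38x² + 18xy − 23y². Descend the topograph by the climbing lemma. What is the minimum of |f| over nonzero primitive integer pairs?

river: ρ → (-23,28,33)
river: ρ → (33,38,-18)
river: ρ → (-18,34,37)
river: ρ → (37,40,-15)
river: ρ → (-15,50,22)
river: ρ → (22,38,-27)
river: ρ → (-27,16,33)
river: ρ → (33,50,-10)
river: ρ → (-10,50,33)
river: ρ → (33,16,-27)
river: ρ → (-27,38,22)
river: ρ → (22,50,-15)
river: ρ → (-15,40,37)
river: ρ → (37,34,-18)
river: ρ → (-18,38,33)
river: ρ → (33,28,-23)
river: ρ → (-23,18,38)
river: ρ → (38,58,-3)
river: ρ → (-3,56,57)
river: ρ → (57,58,-2)
river: ρ → (-2,58,57)
river: ρ → (57,56,-3)
river: ρ → (-3,58,38)
river: ρ → (38,18,-23)
closes: descent 0, river 24
min |a| on river = 2

2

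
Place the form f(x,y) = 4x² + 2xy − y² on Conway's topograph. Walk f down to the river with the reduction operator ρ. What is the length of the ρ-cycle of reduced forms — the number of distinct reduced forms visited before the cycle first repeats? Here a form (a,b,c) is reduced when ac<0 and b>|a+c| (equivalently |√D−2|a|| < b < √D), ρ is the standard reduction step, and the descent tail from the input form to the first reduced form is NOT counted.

D = 20, ⌊√D⌋ = 4
descent: ρ → (-1,4,1)  [lands on river]
river: ρ → (1,4,-1)
ρ-cycle length = 2 (tail of 1 descent step not counted)

2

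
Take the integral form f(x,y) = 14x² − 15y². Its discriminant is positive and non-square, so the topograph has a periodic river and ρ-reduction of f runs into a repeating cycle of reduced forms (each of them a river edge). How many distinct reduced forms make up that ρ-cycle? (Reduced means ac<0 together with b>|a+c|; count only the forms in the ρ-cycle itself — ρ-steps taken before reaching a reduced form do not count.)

D = 840, ⌊√D⌋ = 28
descent: ρ → (-15,0,14)
descent: ρ → (14,28,-1)  [lands on river]
river: ρ → (-1,28,14)
ρ-cycle length = 2 (tail of 2 descent steps not counted)

2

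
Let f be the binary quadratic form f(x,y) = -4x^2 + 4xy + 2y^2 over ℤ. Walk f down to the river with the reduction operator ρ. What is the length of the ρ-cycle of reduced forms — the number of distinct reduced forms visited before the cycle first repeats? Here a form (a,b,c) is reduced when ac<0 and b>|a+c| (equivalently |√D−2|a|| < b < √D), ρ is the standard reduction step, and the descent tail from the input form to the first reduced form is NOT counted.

D = 48, ⌊√D⌋ = 6
river: ρ → (2,4,-4)
river: ρ → (-4,4,2)
ρ-cycle length = 2 (tail of 0 descent steps not counted)

2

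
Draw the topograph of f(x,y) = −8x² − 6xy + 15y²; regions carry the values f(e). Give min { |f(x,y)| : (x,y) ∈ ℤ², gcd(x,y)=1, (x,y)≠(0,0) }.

descent: ρ → (15,6,-8)
descent: ρ → (-8,10,13)  [lands on river]
river: ρ → (13,16,-5)
river: ρ → (-5,14,16)
river: ρ → (16,18,-3)
river: ρ → (-3,18,16)
river: ρ → (16,14,-5)
river: ρ → (-5,16,13)
river: ρ → (13,10,-8)
river: ρ → (-8,22,1)
river: ρ → (1,22,-8)
closes: descent 2, river 10
min |a| on river = 1

1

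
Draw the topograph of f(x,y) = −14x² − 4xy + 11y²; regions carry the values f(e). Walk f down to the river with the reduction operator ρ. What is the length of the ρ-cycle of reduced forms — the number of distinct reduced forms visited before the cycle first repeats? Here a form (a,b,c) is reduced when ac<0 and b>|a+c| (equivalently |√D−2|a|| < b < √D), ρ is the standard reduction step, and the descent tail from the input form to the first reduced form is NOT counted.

D = 632, ⌊√D⌋ = 25
descent: ρ → (11,4,-14)  [lands on river]
river: ρ → (-14,24,1)
river: ρ → (1,24,-14)
river: ρ → (-14,4,11)
river: ρ → (11,18,-7)
river: ρ → (-7,24,2)
river: ρ → (2,24,-7)
river: ρ → (-7,18,11)
ρ-cycle length = 8 (tail of 1 descent step not counted)

8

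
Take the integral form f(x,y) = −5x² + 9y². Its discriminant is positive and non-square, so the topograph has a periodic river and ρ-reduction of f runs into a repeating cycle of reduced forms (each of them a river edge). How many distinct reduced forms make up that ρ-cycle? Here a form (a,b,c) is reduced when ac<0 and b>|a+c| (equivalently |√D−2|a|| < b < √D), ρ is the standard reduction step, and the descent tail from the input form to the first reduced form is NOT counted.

D = 180, ⌊√D⌋ = 13
descent: ρ → (9,0,-5)
descent: ρ → (-5,10,4)  [lands on river]
river: ρ → (4,6,-9)
river: ρ → (-9,12,1)
river: ρ → (1,12,-9)
river: ρ → (-9,6,4)
river: ρ → (4,10,-5)
ρ-cycle length = 6 (tail of 2 descent steps not counted)

6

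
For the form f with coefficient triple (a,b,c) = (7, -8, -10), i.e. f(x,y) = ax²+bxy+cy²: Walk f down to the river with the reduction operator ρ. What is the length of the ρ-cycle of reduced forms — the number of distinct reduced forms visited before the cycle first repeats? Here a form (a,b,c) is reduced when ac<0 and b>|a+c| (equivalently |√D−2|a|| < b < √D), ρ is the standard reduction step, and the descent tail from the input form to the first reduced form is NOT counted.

D = 344, ⌊√D⌋ = 18
descent: ρ → (-10,8,7)  [lands on river]
river: ρ → (7,6,-11)
river: ρ → (-11,16,2)
river: ρ → (2,16,-11)
river: ρ → (-11,6,7)
river: ρ → (7,8,-10)
river: ρ → (-10,12,5)
river: ρ → (5,18,-1)
river: ρ → (-1,18,5)
river: ρ → (5,12,-10)
ρ-cycle length = 10 (tail of 1 descent step not counted)

10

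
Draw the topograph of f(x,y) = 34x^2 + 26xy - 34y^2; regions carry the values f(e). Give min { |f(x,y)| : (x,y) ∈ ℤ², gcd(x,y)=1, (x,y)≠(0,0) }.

river: ρ → (-34,42,26)
river: ρ → (26,62,-14)
river: ρ → (-14,50,50)
river: ρ → (50,50,-14)
river: ρ → (-14,62,26)
river: ρ → (26,42,-34)
river: ρ → (-34,26,34)
river: ρ → (34,42,-26)
river: ρ → (-26,62,14)
river: ρ → (14,50,-50)
river: ρ → (-50,50,14)
river: ρ → (14,62,-26)
river: ρ → (-26,42,34)
river: ρ → (34,26,-34)
closes: descent 0, river 14
min |a| on river = 14

14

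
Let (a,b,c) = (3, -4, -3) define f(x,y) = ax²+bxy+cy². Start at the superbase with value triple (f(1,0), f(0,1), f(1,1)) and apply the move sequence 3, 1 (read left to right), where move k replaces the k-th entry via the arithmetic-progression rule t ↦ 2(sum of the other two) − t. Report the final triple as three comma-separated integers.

start (3,-3,-4) = (f(1,0),f(0,1),f(1,1))
replace slot 3: 2·(3+(-3)) − (-4) = 4 → (3,-3,4)
replace slot 1: 2·((-3)+4) − 3 = -1 → (-1,-3,4)

-1,-3,4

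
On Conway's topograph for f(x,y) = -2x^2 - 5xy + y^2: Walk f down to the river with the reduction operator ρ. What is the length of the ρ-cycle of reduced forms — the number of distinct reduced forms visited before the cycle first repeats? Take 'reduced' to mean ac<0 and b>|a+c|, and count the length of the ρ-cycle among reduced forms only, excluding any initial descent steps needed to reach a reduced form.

D = 33, ⌊√D⌋ = 5
descent: ρ → (1,5,-2)  [lands on river]
river: ρ → (-2,3,3)
river: ρ → (3,3,-2)
river: ρ → (-2,5,1)
ρ-cycle length = 4 (tail of 1 descent step not counted)

4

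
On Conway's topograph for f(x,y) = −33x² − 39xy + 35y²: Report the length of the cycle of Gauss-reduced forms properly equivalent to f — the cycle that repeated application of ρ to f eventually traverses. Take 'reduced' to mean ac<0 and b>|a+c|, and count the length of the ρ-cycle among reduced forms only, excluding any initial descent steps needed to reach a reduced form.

D = 6141, ⌊√D⌋ = 78
descent: ρ → (35,39,-33)  [lands on river]
river: ρ → (-33,27,41)
river: ρ → (41,55,-19)
river: ρ → (-19,59,35)
river: ρ → (35,11,-43)
river: ρ → (-43,75,3)
river: ρ → (3,75,-43)
river: ρ → (-43,11,35)
river: ρ → (35,59,-19)
river: ρ → (-19,55,41)
river: ρ → (41,27,-33)
river: ρ → (-33,39,35)
river: ρ → (35,31,-37)
river: ρ → (-37,43,29)
river: ρ → (29,73,-7)
river: ρ → (-7,67,59)
river: ρ → (59,51,-15)
river: ρ → (-15,69,23)
river: ρ → (23,69,-15)
river: ρ → (-15,51,59)
river: ρ → (59,67,-7)
river: ρ → (-7,73,29)
river: ρ → (29,43,-37)
river: ρ → (-37,31,35)
ρ-cycle length = 24 (tail of 1 descent step not counted)

24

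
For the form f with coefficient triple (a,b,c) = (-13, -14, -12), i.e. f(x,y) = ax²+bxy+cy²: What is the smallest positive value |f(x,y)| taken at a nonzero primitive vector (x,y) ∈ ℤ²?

translate: b→-12 (≡14 mod 26), so (13,14,12)→(13,-12,11)
flip: (13,-12,11)→(11,12,13)
translate: b→-10 (≡12 mod 22), so (11,12,13)→(11,-10,12)
reduced (well bottom): (11,-10,12) with a≤c, −a<b≤a
well minimum |f| = |-11| = 11 (negative-definite)

11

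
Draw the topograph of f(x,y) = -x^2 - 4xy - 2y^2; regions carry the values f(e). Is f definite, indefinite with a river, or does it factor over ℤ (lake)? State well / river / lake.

D = b²−4ac = (-4)² − 4·(-1)·(-2) = 8
D > 0 non-square ⇒ indefinite ⇒ periodic river

river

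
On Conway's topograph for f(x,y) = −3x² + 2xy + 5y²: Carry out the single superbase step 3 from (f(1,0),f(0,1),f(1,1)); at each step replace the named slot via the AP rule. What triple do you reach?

start (-3,5,4) = (f(1,0),f(0,1),f(1,1))
replace slot 3: 2·((-3)+5) − 4 = 0 → (-3,5,0)

-3,5,0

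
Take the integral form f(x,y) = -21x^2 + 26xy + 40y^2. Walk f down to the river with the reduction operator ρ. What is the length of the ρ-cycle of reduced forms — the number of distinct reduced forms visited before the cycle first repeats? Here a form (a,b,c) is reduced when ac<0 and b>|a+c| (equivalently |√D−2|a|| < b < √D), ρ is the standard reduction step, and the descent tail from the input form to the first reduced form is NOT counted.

D = 4036, ⌊√D⌋ = 63
river: ρ → (40,54,-7)
river: ρ → (-7,58,24)
river: ρ → (24,38,-27)
river: ρ → (-27,16,35)
river: ρ → (35,54,-8)
river: ρ → (-8,58,21)
river: ρ → (21,26,-40)
river: ρ → (-40,54,7)
river: ρ → (7,58,-24)
river: ρ → (-24,38,27)
river: ρ → (27,16,-35)
river: ρ → (-35,54,8)
river: ρ → (8,58,-21)
river: ρ → (-21,26,40)
ρ-cycle length = 14 (tail of 0 descent steps not counted)

14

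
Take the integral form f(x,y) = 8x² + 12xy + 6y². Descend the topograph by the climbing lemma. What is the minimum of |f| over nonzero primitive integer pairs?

translate: b→-4 (≡12 mod 16), so (8,12,6)→(8,-4,2)
flip: (8,-4,2)→(2,4,8)
translate: b→0 (≡4 mod 4), so (2,4,8)→(2,0,6)
reduced (well bottom): (2,0,6) with a≤c, −a<b≤a
well minimum = a = 2

2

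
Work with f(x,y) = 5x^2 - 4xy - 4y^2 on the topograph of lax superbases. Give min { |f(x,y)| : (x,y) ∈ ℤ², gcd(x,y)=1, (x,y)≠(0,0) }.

descent: ρ → (-4,4,5)  [lands on river]
river: ρ → (5,6,-3)
river: ρ → (-3,6,5)
river: ρ → (5,4,-4)
closes: descent 1, river 4
min |a| on river = 3

3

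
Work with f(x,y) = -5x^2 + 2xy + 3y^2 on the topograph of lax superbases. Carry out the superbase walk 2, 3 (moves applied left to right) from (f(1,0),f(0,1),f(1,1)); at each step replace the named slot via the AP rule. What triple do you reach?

start (-5,3,0) = (f(1,0),f(0,1),f(1,1))
replace slot 2: 2·((-5)+0) − 3 = -13 → (-5,-13,0)
replace slot 3: 2·((-5)+(-13)) − 0 = -36 → (-5,-13,-36)

-5,-13,-36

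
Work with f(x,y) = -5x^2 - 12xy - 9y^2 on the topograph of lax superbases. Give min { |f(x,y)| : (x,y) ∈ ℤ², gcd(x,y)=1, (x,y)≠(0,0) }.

translate: b→2 (≡12 mod 10), so (5,12,9)→(5,2,2)
flip: (5,2,2)→(2,-2,5)
translate: b→2 (≡-2 mod 4), so (2,-2,5)→(2,2,5)
reduced (well bottom): (2,2,5) with a≤c, −a<b≤a
well minimum |f| = |-2| = 2 (negative-definite)

2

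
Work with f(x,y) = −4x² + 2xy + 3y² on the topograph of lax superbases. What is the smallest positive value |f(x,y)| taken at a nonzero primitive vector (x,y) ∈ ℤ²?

river: ρ → (3,4,-3)
river: ρ → (-3,2,4)
river: ρ → (4,6,-1)
river: ρ → (-1,6,4)
river: ρ → (4,2,-3)
river: ρ → (-3,4,3)
river: ρ → (3,2,-4)
river: ρ → (-4,6,1)
river: ρ → (1,6,-4)
river: ρ → (-4,2,3)
closes: descent 0, river 10
min |a| on river = 1

1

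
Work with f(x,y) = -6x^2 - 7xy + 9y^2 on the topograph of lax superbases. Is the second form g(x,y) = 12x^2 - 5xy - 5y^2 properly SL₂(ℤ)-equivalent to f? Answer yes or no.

D₁ = 265, D₂ = 265
river cycle of f (length 22): (9, 7, -6), (-6, 5, 10), (10, 15, -1), (-1, 15, 10), (10, 5, -6), (-6, 7, 9), (9, 11, -4), (-4, 13, 6), (6, 11, -6), (-6, 13, 4), … (12 more)
river cycle of g (length 18): (-5, 15, 2), (2, 13, -12), (-12, 11, 3), (3, 13, -8), (-8, 3, 8), (8, 13, -3), (-3, 11, 12), (12, 13, -2), (-2, 15, 5), (5, 15, -2), … (8 more)
cycles differ ⇒ inequivalent

no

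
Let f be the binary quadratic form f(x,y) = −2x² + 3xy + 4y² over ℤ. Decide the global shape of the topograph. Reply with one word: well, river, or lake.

D = b²−4ac = 3² − 4·(-2)·4 = 41
D > 0 non-square ⇒ indefinite ⇒ periodic river

river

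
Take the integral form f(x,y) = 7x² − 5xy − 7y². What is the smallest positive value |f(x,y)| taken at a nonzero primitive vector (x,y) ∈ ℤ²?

descent: ρ → (-7,5,7)  [lands on river]
river: ρ → (7,9,-5)
river: ρ → (-5,11,5)
river: ρ → (5,9,-7)
closes: descent 1, river 4
min |a| on river = 5

5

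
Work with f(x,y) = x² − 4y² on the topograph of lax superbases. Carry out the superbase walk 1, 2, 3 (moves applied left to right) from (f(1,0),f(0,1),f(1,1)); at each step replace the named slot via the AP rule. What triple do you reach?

start (1,-4,-3) = (f(1,0),f(0,1),f(1,1))
replace slot 1: 2·((-4)+(-3)) − 1 = -15 → (-15,-4,-3)
replace slot 2: 2·((-15)+(-3)) − (-4) = -32 → (-15,-32,-3)
replace slot 3: 2·((-15)+(-32)) − (-3) = -91 → (-15,-32,-91)

-15,-32,-91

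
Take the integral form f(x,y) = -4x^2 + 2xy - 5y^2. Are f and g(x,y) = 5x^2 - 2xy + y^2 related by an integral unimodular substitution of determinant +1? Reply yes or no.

D₁ = -76, D₂ = -16
discriminants differ ⇒ not SL₂(ℤ)-equivalent

no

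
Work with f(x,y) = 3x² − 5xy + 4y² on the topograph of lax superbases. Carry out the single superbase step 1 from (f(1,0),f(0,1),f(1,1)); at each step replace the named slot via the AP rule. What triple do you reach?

start (3,4,2) = (f(1,0),f(0,1),f(1,1))
replace slot 1: 2·(4+2) − 3 = 9 → (9,4,2)

9,4,2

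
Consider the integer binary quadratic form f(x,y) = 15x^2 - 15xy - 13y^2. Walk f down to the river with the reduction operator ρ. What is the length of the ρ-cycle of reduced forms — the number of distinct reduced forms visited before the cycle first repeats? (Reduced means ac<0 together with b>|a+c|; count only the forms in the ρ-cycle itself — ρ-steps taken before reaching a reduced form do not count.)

D = 1005, ⌊√D⌋ = 31
descent: ρ → (-13,15,15)  [lands on river]
river: ρ → (15,15,-13)
river: ρ → (-13,11,17)
river: ρ → (17,23,-7)
river: ρ → (-7,19,23)
river: ρ → (23,27,-3)
river: ρ → (-3,27,23)
river: ρ → (23,19,-7)
river: ρ → (-7,23,17)
river: ρ → (17,11,-13)
ρ-cycle length = 10 (tail of 1 descent step not counted)

10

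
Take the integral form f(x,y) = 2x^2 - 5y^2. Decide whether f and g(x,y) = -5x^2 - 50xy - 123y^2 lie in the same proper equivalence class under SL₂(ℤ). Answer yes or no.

D₁ = 40, D₂ = 40
river cycle of f (length 6): (2, 4, -3), (-3, 2, 3), (3, 4, -2), (-2, 4, 3), (3, 2, -3), (-3, 4, 2)
river cycle of g (length 6): (2, 4, -3), (-3, 2, 3), (3, 4, -2), (-2, 4, 3), (3, 2, -3), (-3, 4, 2)
cycles coincide ⇒ equivalent

yes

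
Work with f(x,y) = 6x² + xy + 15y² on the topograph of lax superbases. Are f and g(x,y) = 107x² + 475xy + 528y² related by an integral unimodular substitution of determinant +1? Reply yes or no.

D₁ = -359, D₂ = -359
f: reduced (well bottom): (6,1,15) with a≤c, −a<b≤a
g: translate: b→47 (≡475 mod 214), so (107,475,528)→(107,47,6)
g: flip: (107,47,6)→(6,-47,107)
g: translate: b→1 (≡-47 mod 12), so (6,-47,107)→(6,1,15)
g: reduced (well bottom): (6,1,15) with a≤c, −a<b≤a
reduced forms (6, 1, 15) vs (6, 1, 15) ⇒ equivalent

yes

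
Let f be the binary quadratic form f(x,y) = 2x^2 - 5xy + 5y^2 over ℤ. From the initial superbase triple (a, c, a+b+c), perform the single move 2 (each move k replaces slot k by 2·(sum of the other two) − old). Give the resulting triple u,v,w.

start (2,5,2) = (f(1,0),f(0,1),f(1,1))
replace slot 2: 2·(2+2) − 5 = 3 → (2,3,2)

2,3,2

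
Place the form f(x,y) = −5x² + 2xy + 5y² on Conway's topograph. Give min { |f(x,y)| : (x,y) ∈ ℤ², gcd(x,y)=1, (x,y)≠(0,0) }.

river: ρ → (5,8,-2)
river: ρ → (-2,8,5)
river: ρ → (5,2,-5)
river: ρ → (-5,8,2)
river: ρ → (2,8,-5)
river: ρ → (-5,2,5)
closes: descent 0, river 6
min |a| on river = 2

2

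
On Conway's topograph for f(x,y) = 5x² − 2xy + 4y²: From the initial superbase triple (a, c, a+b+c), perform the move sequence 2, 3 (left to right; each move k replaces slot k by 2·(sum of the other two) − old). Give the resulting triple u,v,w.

start (5,4,7) = (f(1,0),f(0,1),f(1,1))
replace slot 2: 2·(5+7) − 4 = 20 → (5,20,7)
replace slot 3: 2·(5+20) − 7 = 43 → (5,20,43)

5,20,43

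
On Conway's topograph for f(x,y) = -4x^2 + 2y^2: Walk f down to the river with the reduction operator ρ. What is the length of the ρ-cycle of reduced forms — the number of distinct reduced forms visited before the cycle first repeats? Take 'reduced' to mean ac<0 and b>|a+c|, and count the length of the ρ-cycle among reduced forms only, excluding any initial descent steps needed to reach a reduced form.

D = 32, ⌊√D⌋ = 5
descent: ρ → (2,4,-2)  [lands on river]
river: ρ → (-2,4,2)
ρ-cycle length = 2 (tail of 1 descent step not counted)

2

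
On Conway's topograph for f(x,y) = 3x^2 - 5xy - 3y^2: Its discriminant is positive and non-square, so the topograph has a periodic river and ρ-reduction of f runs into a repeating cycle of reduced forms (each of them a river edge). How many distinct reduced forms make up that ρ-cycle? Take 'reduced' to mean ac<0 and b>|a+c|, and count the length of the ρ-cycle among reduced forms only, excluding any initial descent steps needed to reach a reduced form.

D = 61, ⌊√D⌋ = 7
descent: ρ → (-3,5,3)  [lands on river]
river: ρ → (3,7,-1)
river: ρ → (-1,7,3)
river: ρ → (3,5,-3)
river: ρ → (-3,7,1)
river: ρ → (1,7,-3)
ρ-cycle length = 6 (tail of 1 descent step not counted)

6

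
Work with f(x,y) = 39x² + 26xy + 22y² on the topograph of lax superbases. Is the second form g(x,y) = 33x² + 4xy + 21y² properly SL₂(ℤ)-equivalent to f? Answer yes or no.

D₁ = -2756, D₂ = -2756
f: flip: (39,26,22)→(22,-26,39)
f: translate: b→18 (≡-26 mod 44), so (22,-26,39)→(22,18,35)
f: reduced (well bottom): (22,18,35) with a≤c, −a<b≤a
g: flip: (33,4,21)→(21,-4,33)
g: reduced (well bottom): (21,-4,33) with a≤c, −a<b≤a
reduced forms (22, 18, 35) vs (21, -4, 33) ⇒ inequivalent

no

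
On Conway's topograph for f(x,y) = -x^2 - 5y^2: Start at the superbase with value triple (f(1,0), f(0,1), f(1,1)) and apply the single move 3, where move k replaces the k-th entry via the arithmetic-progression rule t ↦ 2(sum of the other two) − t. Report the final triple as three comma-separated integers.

start (-1,-5,-6) = (f(1,0),f(0,1),f(1,1))
replace slot 3: 2·((-1)+(-5)) − (-6) = -6 → (-1,-5,-6)

-1,-5,-6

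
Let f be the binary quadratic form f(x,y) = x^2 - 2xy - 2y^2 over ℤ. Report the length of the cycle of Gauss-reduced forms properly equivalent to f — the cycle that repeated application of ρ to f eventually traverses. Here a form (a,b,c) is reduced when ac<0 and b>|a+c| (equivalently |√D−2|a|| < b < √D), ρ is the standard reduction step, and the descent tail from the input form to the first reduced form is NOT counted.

D = 12, ⌊√D⌋ = 3
descent: ρ → (-2,2,1)  [lands on river]
river: ρ → (1,2,-2)
ρ-cycle length = 2 (tail of 1 descent step not counted)

2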